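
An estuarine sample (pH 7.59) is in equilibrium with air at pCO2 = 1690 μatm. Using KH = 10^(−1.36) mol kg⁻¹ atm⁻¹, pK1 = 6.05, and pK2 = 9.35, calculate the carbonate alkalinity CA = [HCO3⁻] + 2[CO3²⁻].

[CO2*] = KH · pCO2 = 10^(−1.36) × 1690×10^-6 = 7.377×10^-5 mol/kg
α₀ = 1/(1 + K1/[H⁺] + K1K2/[H⁺]²) = 1/(1 + 10^+1.54 + 10^-0.22) = 0.02757
DIC = [CO2*]/α₀ = 7.377×10^-5 / 0.02757 = 2.676 mmol/kg
CA = (α₁ + 2α₂)·DIC = (0.9558 + 2×0.01661) × 2.676 = 2.65 mmol/kg

CA = 2.65 mmol/kg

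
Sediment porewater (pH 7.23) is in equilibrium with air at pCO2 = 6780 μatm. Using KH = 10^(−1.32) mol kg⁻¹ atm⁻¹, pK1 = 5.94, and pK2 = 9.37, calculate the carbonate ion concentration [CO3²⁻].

[CO2*] = KH · pCO2 = 10^(−1.32) × 6780×10^-6 = 3.245×10^-4 mol/kg
α₀ = 1/(1 + K1/[H⁺] + K1K2/[H⁺]²) = 1/(1 + 10^+1.29 + 10^-0.85) = 0.04845
DIC = [CO2*]/α₀ = 3.245×10^-4 / 0.04845 = 6.698 mmol/kg
[CO3²⁻] = α₂·DIC; α₂ = 0.006844, so [CO3²⁻] = 0.006844 × 6.698 = 0.0458 mmol/kg

[CO3²⁻] = 0.0458 mmol/kg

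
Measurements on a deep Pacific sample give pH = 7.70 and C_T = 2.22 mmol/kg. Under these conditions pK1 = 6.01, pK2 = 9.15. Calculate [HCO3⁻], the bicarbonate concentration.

[HCO3⁻] = 2.10 mmol/kg

α₁ = 1 / (1 + [H⁺]/K1 + K2/[H⁺]) = 1 / (1 + 10^-1.69 + 10^-1.45)
   = 1 / (1 + 0.020417 + 0.035481) = 1/1.0559 = 0.9471
[HCO3⁻] = α₁ × DIC = 0.9471 × 2.22 = 2.10 mmol/kg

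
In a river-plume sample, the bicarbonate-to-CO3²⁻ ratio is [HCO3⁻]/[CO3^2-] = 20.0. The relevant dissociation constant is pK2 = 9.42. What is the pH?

From K2 = [H⁺][CO3^2-]/[HCO3⁻]:  pH = pK2 − log₁₀([HCO3⁻]/[CO3^2-])
log₁₀(20.0) = +1.301
pH = 9.42 − (+1.301) = 8.12

pH = 8.12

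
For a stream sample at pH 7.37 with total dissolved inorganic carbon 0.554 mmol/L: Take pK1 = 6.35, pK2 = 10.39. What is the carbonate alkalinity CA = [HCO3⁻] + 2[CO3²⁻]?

CA = [HCO3⁻] + 2[CO3²⁻] = (α₁ + 2α₂)·DIC
At pH 7.37: [H⁺]/K1 = 10^-1.02 = 0.095499, K2/[H⁺] = 10^-3.02 = 0.00095499
α₁ = 1/(1 + 0.095499 + 0.00095499) = 1/1.0965 = 0.9120; α₂ = α₁·K2/[H⁺] = 0.0008710
α₁ + 2α₂ = 0.9138
CA = 0.9138 × 0.554 = 0.506 mmol/L

CA = 0.506 mmol/L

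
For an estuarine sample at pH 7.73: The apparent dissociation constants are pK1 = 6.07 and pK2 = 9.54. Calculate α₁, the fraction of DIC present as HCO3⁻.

α₁ = 1 / (1 + [H⁺]/K1 + K2/[H⁺]) = 1 / (1 + 10^-1.66 + 10^-1.81)
   = 1 / (1 + 0.021878 + 0.015488) = 1/1.0374 = 0.9640

α₁ = 0.964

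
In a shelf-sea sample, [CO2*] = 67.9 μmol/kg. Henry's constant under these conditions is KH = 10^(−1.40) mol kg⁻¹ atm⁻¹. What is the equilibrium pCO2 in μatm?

pCO2 = 1710 μatm

KH = 10^(−1.40) = 3.981×10^-2 mol kg⁻¹ atm⁻¹
pCO2 = [CO2*]/KH = 67.9×10^-6 / 3.981×10^-2 = 1.71×10^-3 atm = 1710 μatm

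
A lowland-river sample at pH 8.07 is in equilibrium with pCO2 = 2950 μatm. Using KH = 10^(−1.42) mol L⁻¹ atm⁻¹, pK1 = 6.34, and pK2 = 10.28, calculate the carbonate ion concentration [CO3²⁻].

[CO3²⁻] = 0.0371 mmol/L

[CO2*] = KH · pCO2 = 10^(−1.42) × 2950×10^-6 = 1.122×10^-4 mol/L
α₀ = 1/(1 + K1/[H⁺] + K1K2/[H⁺]²) = 1/(1 + 10^+1.73 + 10^-0.48) = 0.01817
DIC = [CO2*]/α₀ = 1.122×10^-4 / 0.01817 = 6.172 mmol/L
[CO3²⁻] = α₂·DIC; α₂ = 0.006017, so [CO3²⁻] = 0.006017 × 6.172 = 0.0371 mmol/L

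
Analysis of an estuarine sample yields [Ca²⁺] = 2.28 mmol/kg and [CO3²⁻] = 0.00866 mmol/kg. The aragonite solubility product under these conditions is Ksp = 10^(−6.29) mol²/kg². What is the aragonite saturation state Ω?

Ksp = 10^(−6.29) = 5.129×10^-7
Ω = [Ca²⁺][CO3²⁻]/Ksp = (2.28×10^-3)(0.00866×10^-3) / 5.129×10^-7 = 0.0385

Ω = 0.0385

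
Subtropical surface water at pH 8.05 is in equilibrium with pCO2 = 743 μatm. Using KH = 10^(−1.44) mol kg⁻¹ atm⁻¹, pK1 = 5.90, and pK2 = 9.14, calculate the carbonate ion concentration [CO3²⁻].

[CO3²⁻] = 0.310 mmol/kg

[CO2*] = KH · pCO2 = 10^(−1.44) × 743×10^-6 = 2.698×10^-5 mol/kg
α₀ = 1/(1 + K1/[H⁺] + K1K2/[H⁺]²) = 1/(1 + 10^+2.15 + 10^+1.06) = 0.006505
DIC = [CO2*]/α₀ = 2.698×10^-5 / 0.006505 = 4.147 mmol/kg
[CO3²⁻] = α₂·DIC; α₂ = 0.07468, so [CO3²⁻] = 0.07468 × 4.147 = 0.310 mmol/kg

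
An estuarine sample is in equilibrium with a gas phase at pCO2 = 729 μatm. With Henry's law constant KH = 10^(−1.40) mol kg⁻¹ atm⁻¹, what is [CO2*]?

[CO2*] = 29.0 μmol/kg

KH = 10^(−1.40) = 3.981×10^-2 mol kg⁻¹ atm⁻¹
[CO2*] = KH · pCO2 = 3.981×10^-2 × 729×10^-6 atm = 2.90×10^-5 mol/kg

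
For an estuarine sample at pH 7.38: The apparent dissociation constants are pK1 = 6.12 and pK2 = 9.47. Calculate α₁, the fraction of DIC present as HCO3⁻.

α₁ = 0.941

α₁ = 1 / (1 + [H⁺]/K1 + K2/[H⁺]) = 1 / (1 + 10^-1.26 + 10^-2.09)
   = 1 / (1 + 0.054954 + 0.0081283) = 1/1.0631 = 0.9407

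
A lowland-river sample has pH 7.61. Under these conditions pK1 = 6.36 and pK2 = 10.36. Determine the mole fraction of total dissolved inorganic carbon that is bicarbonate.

α₁ = 1 / (1 + [H⁺]/K1 + K2/[H⁺]) = 1 / (1 + 10^-1.25 + 10^-2.75)
   = 1 / (1 + 0.056234 + 0.0017783) = 1/1.0580 = 0.9452

α₁ = 0.945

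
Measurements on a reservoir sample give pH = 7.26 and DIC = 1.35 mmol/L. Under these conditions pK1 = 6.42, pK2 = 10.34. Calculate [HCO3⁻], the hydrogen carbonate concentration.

[HCO3⁻] = 1.18 mmol/L

α₁ = 1 / (1 + [H⁺]/K1 + K2/[H⁺]) = 1 / (1 + 10^-0.84 + 10^-3.08)
   = 1 / (1 + 0.14454 + 0.00083176) = 1/1.1454 = 0.8731
[HCO3⁻] = α₁ × DIC = 0.8731 × 1.35 = 1.18 mmol/L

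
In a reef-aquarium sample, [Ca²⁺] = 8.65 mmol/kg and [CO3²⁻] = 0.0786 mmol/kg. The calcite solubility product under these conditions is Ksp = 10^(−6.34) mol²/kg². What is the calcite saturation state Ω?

Ω = 1.49

Ksp = 10^(−6.34) = 4.571×10^-7
Ω = [Ca²⁺][CO3²⁻]/Ksp = (8.65×10^-3)(0.0786×10^-3) / 4.571×10^-7 = 1.49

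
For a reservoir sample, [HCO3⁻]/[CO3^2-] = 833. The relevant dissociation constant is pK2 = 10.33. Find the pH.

From K2 = [H⁺][CO3^2-]/[HCO3⁻]:  pH = pK2 − log₁₀([HCO3⁻]/[CO3^2-])
log₁₀(833) = +2.921
pH = 10.33 − (+2.921) = 7.41

pH = 7.41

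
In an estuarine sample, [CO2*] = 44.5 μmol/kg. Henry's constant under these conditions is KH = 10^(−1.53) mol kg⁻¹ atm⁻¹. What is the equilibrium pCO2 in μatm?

pCO2 = 1510 μatm

KH = 10^(−1.53) = 2.951×10^-2 mol kg⁻¹ atm⁻¹
pCO2 = [CO2*]/KH = 44.5×10^-6 / 2.951×10^-2 = 1.51×10^-3 atm = 1510 μatm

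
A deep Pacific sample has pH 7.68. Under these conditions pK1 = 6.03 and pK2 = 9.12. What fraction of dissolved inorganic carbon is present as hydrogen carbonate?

α₁ = 0.945

α₁ = 1 / (1 + [H⁺]/K1 + K2/[H⁺]) = 1 / (1 + 10^-1.65 + 10^-1.44)
   = 1 / (1 + 0.022387 + 0.036308) = 1/1.0587 = 0.9446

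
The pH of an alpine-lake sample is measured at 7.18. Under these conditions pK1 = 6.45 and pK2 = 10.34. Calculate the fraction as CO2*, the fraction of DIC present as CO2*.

α₀ = 1 / (1 + K1/[H⁺] + K1K2/[H⁺]²) = 1 / (1 + 10^+0.73 + 10^-2.43)
   = 1 / (1 + 5.3703 + 0.0037154) = 1/6.3740 = 0.1569

α₀ = 0.157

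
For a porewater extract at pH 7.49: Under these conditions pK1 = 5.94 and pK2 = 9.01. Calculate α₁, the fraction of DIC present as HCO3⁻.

α₁ = 1 / (1 + [H⁺]/K1 + K2/[H⁺]) = 1 / (1 + 10^-1.55 + 10^-1.52)
   = 1 / (1 + 0.028184 + 0.030200) = 1/1.0584 = 0.9448

α₁ = 0.945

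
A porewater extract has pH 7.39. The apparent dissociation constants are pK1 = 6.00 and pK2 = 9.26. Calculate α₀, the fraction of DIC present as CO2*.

α₀ = 0.0386

α₀ = 1 / (1 + K1/[H⁺] + K1K2/[H⁺]²) = 1 / (1 + 10^+1.39 + 10^-0.48)
   = 1 / (1 + 24.547 + 0.33113) = 1/25.878 = 0.03864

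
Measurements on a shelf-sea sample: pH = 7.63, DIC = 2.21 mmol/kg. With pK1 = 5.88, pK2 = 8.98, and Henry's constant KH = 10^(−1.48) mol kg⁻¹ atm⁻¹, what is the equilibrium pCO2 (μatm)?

pCO2 = 1120 μatm

α₀ = 1 / (1 + K1/[H⁺] + K1K2/[H⁺]²) = 1 / (1 + 10^+1.75 + 10^+0.40)
   = 1 / (1 + 56.234 + 2.5119) = 1/59.746 = 0.01674
[CO2*] = α₀ × DIC = 0.01674 × 2.21 = 0.03699 mmol/kg
pCO2 = [CO2*]/KH = 3.699×10^-5 / 3.311×10^-2 = 1120 μatm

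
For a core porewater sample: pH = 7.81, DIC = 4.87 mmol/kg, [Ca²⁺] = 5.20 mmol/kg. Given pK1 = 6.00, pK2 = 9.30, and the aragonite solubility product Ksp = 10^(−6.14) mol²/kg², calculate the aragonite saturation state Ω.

Ω = 1.08

α₂ = 1 / (1 + [H⁺]/K2 + [H⁺]²/(K1K2)) = 1 / (1 + 10^+1.49 + 10^-0.32)
   = 1 / (1 + 30.903 + 0.47863) = 1/32.382 = 0.03088
[CO3²⁻] = α₂ × DIC = 0.03088 × 4.87 = 0.1504 mmol/kg
Ksp = 10^(−6.14) = 7.244×10^-7
Ω = [Ca²⁺][CO3²⁻]/Ksp = (5.20×10^-3)(1.504×10^-4) / 7.244×10^-7 = 1.08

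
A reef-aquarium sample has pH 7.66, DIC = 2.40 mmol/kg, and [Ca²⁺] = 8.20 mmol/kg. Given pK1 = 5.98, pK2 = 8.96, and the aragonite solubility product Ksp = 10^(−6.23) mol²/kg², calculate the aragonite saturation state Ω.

Ω = 1.56

α₂ = 1 / (1 + [H⁺]/K2 + [H⁺]²/(K1K2)) = 1 / (1 + 10^+1.30 + 10^-0.38)
   = 1 / (1 + 19.953 + 0.41687) = 1/21.369 = 0.04680
[CO3²⁻] = α₂ × DIC = 0.04680 × 2.40 = 0.1123 mmol/kg
Ksp = 10^(−6.23) = 5.888×10^-7
Ω = [Ca²⁺][CO3²⁻]/Ksp = (8.20×10^-3)(1.123×10^-4) / 5.888×10^-7 = 1.56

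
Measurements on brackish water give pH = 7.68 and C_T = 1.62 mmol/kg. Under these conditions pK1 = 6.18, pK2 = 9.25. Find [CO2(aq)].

[CO2*] = 0.0484 mmol/kg

α₀ = 1 / (1 + K1/[H⁺] + K1K2/[H⁺]²) = 1 / (1 + 10^+1.50 + 10^-0.07)
   = 1 / (1 + 31.623 + 0.85114) = 1/33.474 = 0.02987
[CO2*] = α₀ × DIC = 0.02987 × 1.62 = 0.0484 mmol/kg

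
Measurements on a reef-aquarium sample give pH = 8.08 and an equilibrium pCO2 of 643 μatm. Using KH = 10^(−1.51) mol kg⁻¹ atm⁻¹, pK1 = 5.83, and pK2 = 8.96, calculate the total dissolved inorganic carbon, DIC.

[CO2*] = KH · pCO2 = 10^(−1.51) × 643×10^-6 = 1.987×10^-5 mol/kg
α₀ = 1/(1 + K1/[H⁺] + K1K2/[H⁺]²) = 1/(1 + 10^+2.25 + 10^+1.37) = 0.004944
DIC = [CO2*]/α₀ = 1.987×10^-5 / 0.004944 = 4.02 mmol/kg

DIC = 4.02 mmol/kg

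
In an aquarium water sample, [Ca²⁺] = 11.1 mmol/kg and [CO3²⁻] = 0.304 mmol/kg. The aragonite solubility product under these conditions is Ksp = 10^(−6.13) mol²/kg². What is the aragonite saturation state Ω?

Ω = 4.55

Ksp = 10^(−6.13) = 7.413×10^-7
Ω = [Ca²⁺][CO3²⁻]/Ksp = (11.1×10^-3)(0.304×10^-3) / 7.413×10^-7 = 4.55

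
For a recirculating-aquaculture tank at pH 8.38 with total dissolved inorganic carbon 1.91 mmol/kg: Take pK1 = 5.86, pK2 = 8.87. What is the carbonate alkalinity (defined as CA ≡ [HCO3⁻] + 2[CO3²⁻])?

CA = 2.37 mmol/kg

CA = [HCO3⁻] + 2[CO3²⁻] = (α₁ + 2α₂)·DIC
At pH 8.38: [H⁺]/K1 = 10^-2.52 = 0.0030200, K2/[H⁺] = 10^-0.49 = 0.32359
α₁ = 1/(1 + 0.0030200 + 0.32359) = 1/1.3266 = 0.7538; α₂ = α₁·K2/[H⁺] = 0.2439
α₁ + 2α₂ = 1.2416
CA = 1.2416 × 1.91 = 2.37 mmol/kg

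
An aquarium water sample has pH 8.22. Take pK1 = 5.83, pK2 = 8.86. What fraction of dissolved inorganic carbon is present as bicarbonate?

α₁ = 0.811

α₁ = 1 / (1 + [H⁺]/K1 + K2/[H⁺]) = 1 / (1 + 10^-2.39 + 10^-0.64)
   = 1 / (1 + 0.0040738 + 0.22909) = 1/1.2332 = 0.8109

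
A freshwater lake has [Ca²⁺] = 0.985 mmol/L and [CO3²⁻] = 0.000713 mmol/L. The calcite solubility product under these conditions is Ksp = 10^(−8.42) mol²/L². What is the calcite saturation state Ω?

Ω = 0.185

Ksp = 10^(−8.42) = 3.802×10^-9
Ω = [Ca²⁺][CO3²⁻]/Ksp = (0.985×10^-3)(0.000713×10^-3) / 3.802×10^-9 = 0.185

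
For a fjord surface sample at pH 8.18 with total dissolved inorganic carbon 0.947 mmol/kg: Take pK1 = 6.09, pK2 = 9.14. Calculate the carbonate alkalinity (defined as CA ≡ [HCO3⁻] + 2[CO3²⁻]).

CA = [HCO3⁻] + 2[CO3²⁻] = (α₁ + 2α₂)·DIC
At pH 8.18: [H⁺]/K1 = 10^-2.09 = 0.0081283, K2/[H⁺] = 10^-0.96 = 0.10965
α₁ = 1/(1 + 0.0081283 + 0.10965) = 1/1.1178 = 0.8946; α₂ = α₁·K2/[H⁺] = 0.09809
α₁ + 2α₂ = 1.0908
CA = 1.0908 × 0.947 = 1.03 mmol/kg

CA = 1.03 mmol/kg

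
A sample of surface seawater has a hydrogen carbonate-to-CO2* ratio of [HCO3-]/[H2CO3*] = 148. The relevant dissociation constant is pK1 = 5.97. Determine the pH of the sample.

pH = 8.14

From K1 = [H⁺][HCO3-]/[H2CO3*]:  pH = pK1 + log₁₀([HCO3-]/[H2CO3*])
log₁₀(148) = +2.170
pH = 5.97 + (+2.170) = 8.14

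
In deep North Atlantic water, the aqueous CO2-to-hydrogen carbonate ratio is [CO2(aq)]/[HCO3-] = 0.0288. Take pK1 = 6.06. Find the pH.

From K1 = [H⁺][HCO3-]/[CO2(aq)]:  pH = pK1 − log₁₀([CO2(aq)]/[HCO3-])
log₁₀(0.0288) = -1.541
pH = 6.06 − (-1.541) = 7.60

pH = 7.60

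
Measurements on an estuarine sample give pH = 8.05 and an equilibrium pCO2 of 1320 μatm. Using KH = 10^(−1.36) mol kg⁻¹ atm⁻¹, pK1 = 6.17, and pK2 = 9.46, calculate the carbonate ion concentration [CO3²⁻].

[CO3²⁻] = 0.170 mmol/kg

[CO2*] = KH · pCO2 = 10^(−1.36) × 1320×10^-6 = 5.762×10^-5 mol/kg
α₀ = 1/(1 + K1/[H⁺] + K1K2/[H⁺]²) = 1/(1 + 10^+1.88 + 10^+0.47) = 0.01253
DIC = [CO2*]/α₀ = 5.762×10^-5 / 0.01253 = 4.599 mmol/kg
[CO3²⁻] = α₂·DIC; α₂ = 0.03698, so [CO3²⁻] = 0.03698 × 4.599 = 0.170 mmol/kg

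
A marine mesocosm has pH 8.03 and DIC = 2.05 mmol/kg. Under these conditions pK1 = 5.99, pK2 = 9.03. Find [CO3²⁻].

[CO3²⁻] = 0.185 mmol/kg

α₂ = 1 / (1 + [H⁺]/K2 + [H⁺]²/(K1K2)) = 1 / (1 + 10^+1.00 + 10^-1.04)
   = 1 / (1 + 10.000 + 0.091201) = 1/11.091 = 0.09016
[CO3²⁻] = α₂ × DIC = 0.09016 × 2.05 = 0.185 mmol/kg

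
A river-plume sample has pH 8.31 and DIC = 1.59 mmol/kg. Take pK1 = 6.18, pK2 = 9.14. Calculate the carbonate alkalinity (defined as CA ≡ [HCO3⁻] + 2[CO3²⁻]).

CA = [HCO3⁻] + 2[CO3²⁻] = (α₁ + 2α₂)·DIC
At pH 8.31: [H⁺]/K1 = 10^-2.13 = 0.0074131, K2/[H⁺] = 10^-0.83 = 0.14791
α₁ = 1/(1 + 0.0074131 + 0.14791) = 1/1.1553 = 0.8656; α₂ = α₁·K2/[H⁺] = 0.1280
α₁ + 2α₂ = 1.1216
CA = 1.1216 × 1.59 = 1.78 mmol/kg

CA = 1.78 mmol/kg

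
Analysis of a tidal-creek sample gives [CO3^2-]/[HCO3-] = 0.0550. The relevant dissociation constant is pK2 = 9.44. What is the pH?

From K2 = [H⁺][CO3^2-]/[HCO3-]:  pH = pK2 + log₁₀([CO3^2-]/[HCO3-])
log₁₀(0.0550) = -1.260
pH = 9.44 + (-1.260) = 8.18

pH = 8.18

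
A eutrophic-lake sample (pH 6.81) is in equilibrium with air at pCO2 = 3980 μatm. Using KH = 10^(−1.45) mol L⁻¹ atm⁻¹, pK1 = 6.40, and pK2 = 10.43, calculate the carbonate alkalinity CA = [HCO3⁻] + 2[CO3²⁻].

CA = 0.363 mmol/L

[CO2*] = KH · pCO2 = 10^(−1.45) × 3980×10^-6 = 1.412×10^-4 mol/L
α₀ = 1/(1 + K1/[H⁺] + K1K2/[H⁺]²) = 1/(1 + 10^+0.41 + 10^-3.21) = 0.2800
DIC = [CO2*]/α₀ = 1.412×10^-4 / 0.2800 = 0.5043 mmol/L
CA = (α₁ + 2α₂)·DIC = (0.7198 + 2×0.0001727) × 0.5043 = 0.363 mmol/L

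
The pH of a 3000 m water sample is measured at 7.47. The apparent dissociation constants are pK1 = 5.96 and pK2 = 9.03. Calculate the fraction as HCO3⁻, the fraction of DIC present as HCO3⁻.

α₁ = 0.945

α₁ = 1 / (1 + [H⁺]/K1 + K2/[H⁺]) = 1 / (1 + 10^-1.51 + 10^-1.56)
   = 1 / (1 + 0.030903 + 0.027542) = 1/1.0584 = 0.9448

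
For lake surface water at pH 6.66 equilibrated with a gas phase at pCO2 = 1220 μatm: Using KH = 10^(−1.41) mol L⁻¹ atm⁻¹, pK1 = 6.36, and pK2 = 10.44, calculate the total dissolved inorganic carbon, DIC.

DIC = 0.142 mmol/L

[CO2*] = KH · pCO2 = 10^(−1.41) × 1220×10^-6 = 4.746×10^-5 mol/L
α₀ = 1/(1 + K1/[H⁺] + K1K2/[H⁺]²) = 1/(1 + 10^+0.30 + 10^-3.48) = 0.3338
DIC = [CO2*]/α₀ = 4.746×10^-5 / 0.3338 = 0.142 mmol/L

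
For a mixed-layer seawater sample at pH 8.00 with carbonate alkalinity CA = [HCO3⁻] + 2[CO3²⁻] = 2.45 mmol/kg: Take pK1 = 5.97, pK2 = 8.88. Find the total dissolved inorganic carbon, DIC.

CA = [HCO3⁻] + 2[CO3²⁻] = (α₁ + 2α₂)·DIC
At pH 8.00: [H⁺]/K1 = 10^-2.03 = 0.0093325, K2/[H⁺] = 10^-0.88 = 0.13183
α₁ = 1/(1 + 0.0093325 + 0.13183) = 1/1.1412 = 0.8763; α₂ = α₁·K2/[H⁺] = 0.1155
α₁ + 2α₂ = 1.1073
DIC = CA / (α₁ + 2α₂) = 2.45 / 1.1073 = 2.21 mmol/kg

DIC = 2.21 mmol/kg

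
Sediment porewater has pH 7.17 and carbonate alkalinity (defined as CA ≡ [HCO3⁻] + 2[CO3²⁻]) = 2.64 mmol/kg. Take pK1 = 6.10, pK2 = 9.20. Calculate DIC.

DIC = 2.84 mmol/kg

CA = [HCO3⁻] + 2[CO3²⁻] = (α₁ + 2α₂)·DIC
At pH 7.17: [H⁺]/K1 = 10^-1.07 = 0.085114, K2/[H⁺] = 10^-2.03 = 0.0093325
α₁ = 1/(1 + 0.085114 + 0.0093325) = 1/1.0944 = 0.9137; α₂ = α₁·K2/[H⁺] = 0.008527
α₁ + 2α₂ = 0.9308
DIC = CA / (α₁ + 2α₂) = 2.64 / 0.9308 = 2.84 mmol/kg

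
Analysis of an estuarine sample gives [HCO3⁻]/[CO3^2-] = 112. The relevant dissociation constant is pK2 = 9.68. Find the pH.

pH = 7.63

From K2 = [H⁺][CO3^2-]/[HCO3⁻]:  pH = pK2 − log₁₀([HCO3⁻]/[CO3^2-])
log₁₀(112) = +2.049
pH = 9.68 − (+2.049) = 7.63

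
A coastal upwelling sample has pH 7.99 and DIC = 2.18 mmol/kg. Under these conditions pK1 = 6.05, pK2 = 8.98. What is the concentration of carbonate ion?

[CO3²⁻] = 0.200 mmol/kg

α₂ = 1 / (1 + [H⁺]/K2 + [H⁺]²/(K1K2)) = 1 / (1 + 10^+0.99 + 10^-0.95)
   = 1 / (1 + 9.7724 + 0.11220) = 1/10.885 = 0.09187
[CO3²⁻] = α₂ × DIC = 0.09187 × 2.18 = 0.200 mmol/kg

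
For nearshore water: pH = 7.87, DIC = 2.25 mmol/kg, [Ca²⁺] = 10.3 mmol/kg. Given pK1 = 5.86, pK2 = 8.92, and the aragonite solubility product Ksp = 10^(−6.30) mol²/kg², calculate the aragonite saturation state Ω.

Ω = 3.75

α₂ = 1 / (1 + [H⁺]/K2 + [H⁺]²/(K1K2)) = 1 / (1 + 10^+1.05 + 10^-0.96)
   = 1 / (1 + 11.220 + 0.10965) = 1/12.330 = 0.08110
[CO3²⁻] = α₂ × DIC = 0.08110 × 2.25 = 0.1825 mmol/kg
Ksp = 10^(−6.30) = 5.012×10^-7
Ω = [Ca²⁺][CO3²⁻]/Ksp = (10.3×10^-3)(1.825×10^-4) / 5.012×10^-7 = 3.75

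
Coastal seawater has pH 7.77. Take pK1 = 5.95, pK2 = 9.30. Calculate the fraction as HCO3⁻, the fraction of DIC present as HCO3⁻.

α₁ = 0.957

α₁ = 1 / (1 + [H⁺]/K1 + K2/[H⁺]) = 1 / (1 + 10^-1.82 + 10^-1.53)
   = 1 / (1 + 0.015136 + 0.029512) = 1/1.0446 = 0.9573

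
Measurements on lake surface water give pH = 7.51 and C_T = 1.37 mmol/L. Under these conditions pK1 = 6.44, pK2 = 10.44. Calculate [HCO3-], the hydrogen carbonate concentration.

α₁ = 1 / (1 + [H⁺]/K1 + K2/[H⁺]) = 1 / (1 + 10^-1.07 + 10^-2.93)
   = 1 / (1 + 0.085114 + 0.0011749) = 1/1.0863 = 0.9206
[HCO3⁻] = α₁ × DIC = 0.9206 × 1.37 = 1.26 mmol/L

[HCO3⁻] = 1.26 mmol/L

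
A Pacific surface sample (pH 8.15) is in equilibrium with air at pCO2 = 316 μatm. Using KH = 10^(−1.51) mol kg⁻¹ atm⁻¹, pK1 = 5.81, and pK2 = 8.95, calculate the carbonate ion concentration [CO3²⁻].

[CO3²⁻] = 0.339 mmol/kg

[CO2*] = KH · pCO2 = 10^(−1.51) × 316×10^-6 = 9.765×10^-6 mol/kg
α₀ = 1/(1 + K1/[H⁺] + K1K2/[H⁺]²) = 1/(1 + 10^+2.34 + 10^+1.54) = 0.003930
DIC = [CO2*]/α₀ = 9.765×10^-6 / 0.003930 = 2.485 mmol/kg
[CO3²⁻] = α₂·DIC; α₂ = 0.1363, so [CO3²⁻] = 0.1363 × 2.485 = 0.339 mmol/kg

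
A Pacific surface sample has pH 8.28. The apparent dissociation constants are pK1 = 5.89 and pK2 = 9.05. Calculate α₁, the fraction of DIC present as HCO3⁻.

α₁ = 0.852

α₁ = 1 / (1 + [H⁺]/K1 + K2/[H⁺]) = 1 / (1 + 10^-2.39 + 10^-0.77)
   = 1 / (1 + 0.0040738 + 0.16982) = 1/1.1739 = 0.8519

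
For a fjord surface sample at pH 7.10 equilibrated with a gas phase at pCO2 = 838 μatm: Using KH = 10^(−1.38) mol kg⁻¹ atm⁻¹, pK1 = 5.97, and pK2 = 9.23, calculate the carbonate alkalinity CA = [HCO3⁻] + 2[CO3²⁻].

[CO2*] = KH · pCO2 = 10^(−1.38) × 838×10^-6 = 3.493×10^-5 mol/kg
α₀ = 1/(1 + K1/[H⁺] + K1K2/[H⁺]²) = 1/(1 + 10^+1.13 + 10^-1.00) = 0.06854
DIC = [CO2*]/α₀ = 3.493×10^-5 / 0.06854 = 0.5097 mmol/kg
CA = (α₁ + 2α₂)·DIC = (0.9246 + 2×0.006854) × 0.5097 = 0.478 mmol/kg

CA = 0.478 mmol/kg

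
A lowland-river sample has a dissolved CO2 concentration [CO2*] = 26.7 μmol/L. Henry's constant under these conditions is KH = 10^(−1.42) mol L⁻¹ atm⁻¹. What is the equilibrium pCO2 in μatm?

pCO2 = 702 μatm

KH = 10^(−1.42) = 3.802×10^-2 mol L⁻¹ atm⁻¹
pCO2 = [CO2*]/KH = 26.7×10^-6 / 3.802×10^-2 = 7.02×10^-4 atm = 702 μatm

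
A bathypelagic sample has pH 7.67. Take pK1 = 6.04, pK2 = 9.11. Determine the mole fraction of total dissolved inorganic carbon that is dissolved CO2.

α₀ = 1 / (1 + K1/[H⁺] + K1K2/[H⁺]²) = 1 / (1 + 10^+1.63 + 10^+0.19)
   = 1 / (1 + 42.658 + 1.5488) = 1/45.207 = 0.02212

α₀ = 0.0221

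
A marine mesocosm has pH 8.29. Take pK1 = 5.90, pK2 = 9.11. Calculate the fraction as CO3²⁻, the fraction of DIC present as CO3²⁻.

α₂ = 0.131

α₂ = 1 / (1 + [H⁺]/K2 + [H⁺]²/(K1K2)) = 1 / (1 + 10^+0.82 + 10^-1.57)
   = 1 / (1 + 6.6069 + 0.026915) = 1/7.6338 = 0.1310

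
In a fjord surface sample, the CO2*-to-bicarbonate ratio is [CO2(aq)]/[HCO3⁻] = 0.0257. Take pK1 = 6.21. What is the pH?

From K1 = [H⁺][HCO3⁻]/[CO2(aq)]:  pH = pK1 − log₁₀([CO2(aq)]/[HCO3⁻])
log₁₀(0.0257) = -1.590
pH = 6.21 − (-1.590) = 7.80

pH = 7.80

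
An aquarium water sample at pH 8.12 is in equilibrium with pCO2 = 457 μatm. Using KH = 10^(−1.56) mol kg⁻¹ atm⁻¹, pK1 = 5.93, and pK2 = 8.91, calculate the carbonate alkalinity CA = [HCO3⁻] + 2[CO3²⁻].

CA = 2.58 mmol/kg

[CO2*] = KH · pCO2 = 10^(−1.56) × 457×10^-6 = 1.259×10^-5 mol/kg
α₀ = 1/(1 + K1/[H⁺] + K1K2/[H⁺]²) = 1/(1 + 10^+2.19 + 10^+1.40) = 0.005525
DIC = [CO2*]/α₀ = 1.259×10^-5 / 0.005525 = 2.278 mmol/kg
CA = (α₁ + 2α₂)·DIC = (0.8557 + 2×0.1388) × 2.278 = 2.58 mmol/kg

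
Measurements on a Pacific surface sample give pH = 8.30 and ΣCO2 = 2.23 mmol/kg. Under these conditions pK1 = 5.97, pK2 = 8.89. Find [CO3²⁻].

α₂ = 1 / (1 + [H⁺]/K2 + [H⁺]²/(K1K2)) = 1 / (1 + 10^+0.59 + 10^-1.74)
   = 1 / (1 + 3.8905 + 0.018197) = 1/4.9086 = 0.2037
[CO3²⁻] = α₂ × DIC = 0.2037 × 2.23 = 0.454 mmol/kg

[CO3²⁻] = 0.454 mmol/kg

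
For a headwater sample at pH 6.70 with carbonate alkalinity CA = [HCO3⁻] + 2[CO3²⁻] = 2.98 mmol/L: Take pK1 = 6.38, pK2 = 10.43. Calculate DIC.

DIC = 4.41 mmol/L

CA = [HCO3⁻] + 2[CO3²⁻] = (α₁ + 2α₂)·DIC
At pH 6.70: [H⁺]/K1 = 10^-0.32 = 0.47863, K2/[H⁺] = 10^-3.73 = 0.00018621
α₁ = 1/(1 + 0.47863 + 0.00018621) = 1/1.4788 = 0.6762; α₂ = α₁·K2/[H⁺] = 0.0001259
α₁ + 2α₂ = 0.6765
DIC = CA / (α₁ + 2α₂) = 2.98 / 0.6765 = 4.41 mmol/L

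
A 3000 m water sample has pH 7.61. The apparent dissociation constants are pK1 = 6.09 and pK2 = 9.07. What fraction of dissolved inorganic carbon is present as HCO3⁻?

α₁ = 1 / (1 + [H⁺]/K1 + K2/[H⁺]) = 1 / (1 + 10^-1.52 + 10^-1.46)
   = 1 / (1 + 0.030200 + 0.034674) = 1/1.0649 = 0.9391

α₁ = 0.939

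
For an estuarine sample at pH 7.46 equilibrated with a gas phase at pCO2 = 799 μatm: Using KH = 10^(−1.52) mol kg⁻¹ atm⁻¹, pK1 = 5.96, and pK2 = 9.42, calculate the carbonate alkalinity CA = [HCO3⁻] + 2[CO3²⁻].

CA = 0.780 mmol/kg

[CO2*] = KH · pCO2 = 10^(−1.52) × 799×10^-6 = 2.413×10^-5 mol/kg
α₀ = 1/(1 + K1/[H⁺] + K1K2/[H⁺]²) = 1/(1 + 10^+1.50 + 10^-0.46) = 0.03033
DIC = [CO2*]/α₀ = 2.413×10^-5 / 0.03033 = 0.7955 mmol/kg
CA = (α₁ + 2α₂)·DIC = (0.9592 + 2×0.01052) × 0.7955 = 0.780 mmol/kg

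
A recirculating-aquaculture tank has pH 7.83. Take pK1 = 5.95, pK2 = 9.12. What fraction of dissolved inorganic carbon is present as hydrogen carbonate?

α₁ = 1 / (1 + [H⁺]/K1 + K2/[H⁺]) = 1 / (1 + 10^-1.88 + 10^-1.29)
   = 1 / (1 + 0.013183 + 0.051286) = 1/1.0645 = 0.9394

α₁ = 0.939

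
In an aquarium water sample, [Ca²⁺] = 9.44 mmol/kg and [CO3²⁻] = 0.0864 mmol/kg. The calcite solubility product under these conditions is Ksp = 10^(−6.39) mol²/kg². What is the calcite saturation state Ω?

Ω = 2.00

Ksp = 10^(−6.39) = 4.074×10^-7
Ω = [Ca²⁺][CO3²⁻]/Ksp = (9.44×10^-3)(0.0864×10^-3) / 4.074×10^-7 = 2.00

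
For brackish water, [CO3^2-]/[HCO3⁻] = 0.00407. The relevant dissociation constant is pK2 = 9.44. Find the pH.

From K2 = [H⁺][CO3^2-]/[HCO3⁻]:  pH = pK2 + log₁₀([CO3^2-]/[HCO3⁻])
log₁₀(0.00407) = -2.390
pH = 9.44 + (-2.390) = 7.05

pH = 7.05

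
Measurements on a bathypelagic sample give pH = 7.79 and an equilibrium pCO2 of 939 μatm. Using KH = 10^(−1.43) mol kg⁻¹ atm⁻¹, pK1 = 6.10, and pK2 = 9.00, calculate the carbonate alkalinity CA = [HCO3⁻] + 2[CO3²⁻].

CA = 1.92 mmol/kg

[CO2*] = KH · pCO2 = 10^(−1.43) × 939×10^-6 = 3.489×10^-5 mol/kg
α₀ = 1/(1 + K1/[H⁺] + K1K2/[H⁺]²) = 1/(1 + 10^+1.69 + 10^+0.48) = 0.01887
DIC = [CO2*]/α₀ = 3.489×10^-5 / 0.01887 = 1.849 mmol/kg
CA = (α₁ + 2α₂)·DIC = (0.9241 + 2×0.05698) × 1.849 = 1.92 mmol/kg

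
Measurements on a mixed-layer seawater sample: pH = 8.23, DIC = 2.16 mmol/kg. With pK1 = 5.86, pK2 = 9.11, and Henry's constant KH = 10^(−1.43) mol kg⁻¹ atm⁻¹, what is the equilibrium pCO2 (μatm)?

α₀ = 1 / (1 + K1/[H⁺] + K1K2/[H⁺]²) = 1 / (1 + 10^+2.37 + 10^+1.49)
   = 1 / (1 + 234.42 + 30.903) = 1/266.33 = 0.003755
[CO2*] = α₀ × DIC = 0.003755 × 2.16 = 0.008110 mmol/kg = 8.110 μmol/kg
pCO2 = [CO2*]/KH = 8.110×10^-6 / 3.715×10^-2 = 218 μatm

pCO2 = 218 μatm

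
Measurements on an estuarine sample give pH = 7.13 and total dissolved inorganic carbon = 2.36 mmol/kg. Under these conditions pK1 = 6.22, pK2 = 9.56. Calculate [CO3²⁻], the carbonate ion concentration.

[CO3²⁻] = 7.78 μmol/kg

α₂ = 1 / (1 + [H⁺]/K2 + [H⁺]²/(K1K2)) = 1 / (1 + 10^+2.43 + 10^+1.52)
   = 1 / (1 + 269.15 + 33.113) = 1/303.27 = 0.003297
[CO3²⁻] = α₂ × DIC = 0.003297 × 2.36 = 0.00778 mmol/kg = 7.78 μmol/kg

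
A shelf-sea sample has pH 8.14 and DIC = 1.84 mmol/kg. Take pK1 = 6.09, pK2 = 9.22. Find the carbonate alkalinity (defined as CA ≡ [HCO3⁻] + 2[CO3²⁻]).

CA = 1.97 mmol/kg

CA = [HCO3⁻] + 2[CO3²⁻] = (α₁ + 2α₂)·DIC
At pH 8.14: [H⁺]/K1 = 10^-2.05 = 0.0089125, K2/[H⁺] = 10^-1.08 = 0.083176
α₁ = 1/(1 + 0.0089125 + 0.083176) = 1/1.0921 = 0.9157; α₂ = α₁·K2/[H⁺] = 0.07616
α₁ + 2α₂ = 1.0680
CA = 1.0680 × 1.84 = 1.97 mmol/kg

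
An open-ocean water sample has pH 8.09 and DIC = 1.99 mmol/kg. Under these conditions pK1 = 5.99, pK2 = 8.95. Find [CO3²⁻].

α₂ = 1 / (1 + [H⁺]/K2 + [H⁺]²/(K1K2)) = 1 / (1 + 10^+0.86 + 10^-1.24)
   = 1 / (1 + 7.2444 + 0.057544) = 1/8.3019 = 0.1205
[CO3²⁻] = α₂ × DIC = 0.1205 × 1.99 = 0.240 mmol/kg

[CO3²⁻] = 0.240 mmol/kg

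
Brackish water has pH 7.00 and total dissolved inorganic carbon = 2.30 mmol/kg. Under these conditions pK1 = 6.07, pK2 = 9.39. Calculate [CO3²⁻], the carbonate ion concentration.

α₂ = 1 / (1 + [H⁺]/K2 + [H⁺]²/(K1K2)) = 1 / (1 + 10^+2.39 + 10^+1.46)
   = 1 / (1 + 245.47 + 28.840) = 1/275.31 = 0.003632
[CO3²⁻] = α₂ × DIC = 0.003632 × 2.30 = 0.00835 mmol/kg = 8.35 μmol/kg

[CO3²⁻] = 8.35 μmol/kg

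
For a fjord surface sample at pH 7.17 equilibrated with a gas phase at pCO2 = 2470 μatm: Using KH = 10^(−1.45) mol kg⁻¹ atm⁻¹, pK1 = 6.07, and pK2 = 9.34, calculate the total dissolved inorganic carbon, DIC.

DIC = 1.20 mmol/kg

[CO2*] = KH · pCO2 = 10^(−1.45) × 2470×10^-6 = 8.764×10^-5 mol/kg
α₀ = 1/(1 + K1/[H⁺] + K1K2/[H⁺]²) = 1/(1 + 10^+1.10 + 10^-1.07) = 0.07313
DIC = [CO2*]/α₀ = 8.764×10^-5 / 0.07313 = 1.20 mmol/kg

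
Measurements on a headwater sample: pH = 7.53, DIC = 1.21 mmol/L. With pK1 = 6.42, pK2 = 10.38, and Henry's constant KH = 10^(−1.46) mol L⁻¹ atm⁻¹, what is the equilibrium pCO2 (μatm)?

α₀ = 1 / (1 + K1/[H⁺] + K1K2/[H⁺]²) = 1 / (1 + 10^+1.11 + 10^-1.74)
   = 1 / (1 + 12.882 + 0.018197) = 1/13.901 = 0.07194
[CO2*] = α₀ × DIC = 0.07194 × 1.21 = 0.08705 mmol/L
pCO2 = [CO2*]/KH = 8.705×10^-5 / 3.467×10^-2 = 2510 μatm

pCO2 = 2510 μatm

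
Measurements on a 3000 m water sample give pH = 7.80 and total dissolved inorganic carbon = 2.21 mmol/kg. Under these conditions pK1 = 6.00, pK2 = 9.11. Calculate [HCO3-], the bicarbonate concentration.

[HCO3⁻] = 2.08 mmol/kg

α₁ = 1 / (1 + [H⁺]/K1 + K2/[H⁺]) = 1 / (1 + 10^-1.80 + 10^-1.31)
   = 1 / (1 + 0.015849 + 0.048978) = 1/1.0648 = 0.9391
[HCO3⁻] = α₁ × DIC = 0.9391 × 2.21 = 2.08 mmol/kg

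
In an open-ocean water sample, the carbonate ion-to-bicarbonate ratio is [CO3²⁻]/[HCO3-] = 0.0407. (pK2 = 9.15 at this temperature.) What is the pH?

pH = 7.76

From K2 = [H⁺][CO3²⁻]/[HCO3-]:  pH = pK2 + log₁₀([CO3²⁻]/[HCO3-])
log₁₀(0.0407) = -1.390
pH = 9.15 + (-1.390) = 7.76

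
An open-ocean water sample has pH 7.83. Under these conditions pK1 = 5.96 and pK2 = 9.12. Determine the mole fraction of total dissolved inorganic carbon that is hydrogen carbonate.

α₁ = 0.939

α₁ = 1 / (1 + [H⁺]/K1 + K2/[H⁺]) = 1 / (1 + 10^-1.87 + 10^-1.29)
   = 1 / (1 + 0.013490 + 0.051286) = 1/1.0648 = 0.9392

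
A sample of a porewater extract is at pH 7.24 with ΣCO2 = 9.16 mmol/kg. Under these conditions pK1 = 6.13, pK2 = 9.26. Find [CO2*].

[CO2*] = 0.654 mmol/kg

α₀ = 1 / (1 + K1/[H⁺] + K1K2/[H⁺]²) = 1 / (1 + 10^+1.11 + 10^-0.91)
   = 1 / (1 + 12.882 + 0.12303) = 1/14.006 = 0.07140
[CO2*] = α₀ × DIC = 0.07140 × 9.16 = 0.654 mmol/kg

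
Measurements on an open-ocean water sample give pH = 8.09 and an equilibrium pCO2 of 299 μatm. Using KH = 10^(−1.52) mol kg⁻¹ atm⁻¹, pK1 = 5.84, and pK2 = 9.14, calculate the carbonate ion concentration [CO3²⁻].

[CO3²⁻] = 0.143 mmol/kg

[CO2*] = KH · pCO2 = 10^(−1.52) × 299×10^-6 = 9.030×10^-6 mol/kg
α₀ = 1/(1 + K1/[H⁺] + K1K2/[H⁺]²) = 1/(1 + 10^+2.25 + 10^+1.20) = 0.005137
DIC = [CO2*]/α₀ = 9.030×10^-6 / 0.005137 = 1.758 mmol/kg
[CO3²⁻] = α₂·DIC; α₂ = 0.08141, so [CO3²⁻] = 0.08141 × 1.758 = 0.143 mmol/kg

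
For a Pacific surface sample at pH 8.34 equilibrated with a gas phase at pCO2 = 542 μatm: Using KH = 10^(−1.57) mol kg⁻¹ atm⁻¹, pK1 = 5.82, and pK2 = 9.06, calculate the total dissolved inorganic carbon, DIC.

[CO2*] = KH · pCO2 = 10^(−1.57) × 542×10^-6 = 1.459×10^-5 mol/kg
α₀ = 1/(1 + K1/[H⁺] + K1K2/[H⁺]²) = 1/(1 + 10^+2.52 + 10^+1.80) = 0.002530
DIC = [CO2*]/α₀ = 1.459×10^-5 / 0.002530 = 5.77 mmol/kg

DIC = 5.77 mmol/kg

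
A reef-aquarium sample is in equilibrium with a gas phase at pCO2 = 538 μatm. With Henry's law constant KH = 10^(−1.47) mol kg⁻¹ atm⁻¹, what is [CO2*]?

KH = 10^(−1.47) = 3.388×10^-2 mol kg⁻¹ atm⁻¹
[CO2*] = KH · pCO2 = 3.388×10^-2 × 538×10^-6 atm = 1.82×10^-5 mol/kg

[CO2*] = 18.2 μmol/kg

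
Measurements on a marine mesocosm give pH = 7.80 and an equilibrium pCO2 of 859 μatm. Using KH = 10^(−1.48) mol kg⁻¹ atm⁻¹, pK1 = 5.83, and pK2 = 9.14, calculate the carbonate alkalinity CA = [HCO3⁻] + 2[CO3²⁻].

[CO2*] = KH · pCO2 = 10^(−1.48) × 859×10^-6 = 2.844×10^-5 mol/kg
α₀ = 1/(1 + K1/[H⁺] + K1K2/[H⁺]²) = 1/(1 + 10^+1.97 + 10^+0.63) = 0.01014
DIC = [CO2*]/α₀ = 2.844×10^-5 / 0.01014 = 2.804 mmol/kg
CA = (α₁ + 2α₂)·DIC = (0.9466 + 2×0.04327) × 2.804 = 2.90 mmol/kg

CA = 2.90 mmol/kg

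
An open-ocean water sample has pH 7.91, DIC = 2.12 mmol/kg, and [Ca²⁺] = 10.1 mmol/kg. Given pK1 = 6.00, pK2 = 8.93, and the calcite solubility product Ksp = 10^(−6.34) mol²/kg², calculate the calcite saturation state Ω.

Ω = 4.04

α₂ = 1 / (1 + [H⁺]/K2 + [H⁺]²/(K1K2)) = 1 / (1 + 10^+1.02 + 10^-0.89)
   = 1 / (1 + 10.471 + 0.12882) = 1/11.600 = 0.08621
[CO3²⁻] = α₂ × DIC = 0.08621 × 2.12 = 0.1828 mmol/kg
Ksp = 10^(−6.34) = 4.571×10^-7
Ω = [Ca²⁺][CO3²⁻]/Ksp = (10.1×10^-3)(1.828×10^-4) / 4.571×10^-7 = 4.04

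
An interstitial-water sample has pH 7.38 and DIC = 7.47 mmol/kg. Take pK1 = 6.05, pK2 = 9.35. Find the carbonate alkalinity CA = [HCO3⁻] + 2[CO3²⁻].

CA = 7.22 mmol/kg

CA = [HCO3⁻] + 2[CO3²⁻] = (α₁ + 2α₂)·DIC
At pH 7.38: [H⁺]/K1 = 10^-1.33 = 0.046774, K2/[H⁺] = 10^-1.97 = 0.010715
α₁ = 1/(1 + 0.046774 + 0.010715) = 1/1.0575 = 0.9456; α₂ = α₁·K2/[H⁺] = 0.01013
α₁ + 2α₂ = 0.9659
CA = 0.9659 × 7.47 = 7.22 mmol/kg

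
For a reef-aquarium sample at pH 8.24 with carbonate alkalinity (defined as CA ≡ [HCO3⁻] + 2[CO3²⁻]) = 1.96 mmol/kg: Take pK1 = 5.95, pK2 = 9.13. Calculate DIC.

CA = [HCO3⁻] + 2[CO3²⁻] = (α₁ + 2α₂)·DIC
At pH 8.24: [H⁺]/K1 = 10^-2.29 = 0.0051286, K2/[H⁺] = 10^-0.89 = 0.12882
α₁ = 1/(1 + 0.0051286 + 0.12882) = 1/1.1340 = 0.8819; α₂ = α₁·K2/[H⁺] = 0.1136
α₁ + 2α₂ = 1.1091
DIC = CA / (α₁ + 2α₂) = 1.96 / 1.1091 = 1.77 mmol/kg

DIC = 1.77 mmol/kg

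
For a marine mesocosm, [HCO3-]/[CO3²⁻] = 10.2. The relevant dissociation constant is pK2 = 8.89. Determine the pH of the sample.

From K2 = [H⁺][CO3²⁻]/[HCO3-]:  pH = pK2 − log₁₀([HCO3-]/[CO3²⁻])
log₁₀(10.2) = +1.009
pH = 8.89 − (+1.009) = 7.88

pH = 7.88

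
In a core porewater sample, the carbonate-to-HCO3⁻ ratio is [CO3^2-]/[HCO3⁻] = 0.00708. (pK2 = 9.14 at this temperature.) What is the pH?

pH = 6.99

From K2 = [H⁺][CO3^2-]/[HCO3⁻]:  pH = pK2 + log₁₀([CO3^2-]/[HCO3⁻])
log₁₀(0.00708) = -2.150
pH = 9.14 + (-2.150) = 6.99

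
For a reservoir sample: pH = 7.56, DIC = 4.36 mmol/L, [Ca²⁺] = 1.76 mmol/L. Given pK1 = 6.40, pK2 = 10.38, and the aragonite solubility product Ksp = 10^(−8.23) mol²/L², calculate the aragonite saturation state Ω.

α₂ = 1 / (1 + [H⁺]/K2 + [H⁺]²/(K1K2)) = 1 / (1 + 10^+2.82 + 10^+1.66)
   = 1 / (1 + 660.69 + 45.709) = 1/707.40 = 0.001414
[CO3²⁻] = α₂ × DIC = 0.001414 × 4.36 = 0.006163 mmol/L = 6.163 μmol/L
Ksp = 10^(−8.23) = 5.888×10^-9
Ω = [Ca²⁺][CO3²⁻]/Ksp = (1.76×10^-3)(6.163×10^-6) / 5.888×10^-9 = 1.84

Ω = 1.84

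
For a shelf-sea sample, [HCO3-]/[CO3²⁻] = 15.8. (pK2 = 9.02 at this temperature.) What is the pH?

pH = 7.82

From K2 = [H⁺][CO3²⁻]/[HCO3-]:  pH = pK2 − log₁₀([HCO3-]/[CO3²⁻])
log₁₀(15.8) = +1.199
pH = 9.02 − (+1.199) = 7.82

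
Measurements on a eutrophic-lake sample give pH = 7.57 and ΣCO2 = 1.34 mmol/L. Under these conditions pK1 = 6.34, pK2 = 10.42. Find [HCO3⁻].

α₁ = 1 / (1 + [H⁺]/K1 + K2/[H⁺]) = 1 / (1 + 10^-1.23 + 10^-2.85)
   = 1 / (1 + 0.058884 + 0.0014125) = 1/1.0603 = 0.9431
[HCO3⁻] = α₁ × DIC = 0.9431 × 1.34 = 1.26 mmol/L

[HCO3⁻] = 1.26 mmol/L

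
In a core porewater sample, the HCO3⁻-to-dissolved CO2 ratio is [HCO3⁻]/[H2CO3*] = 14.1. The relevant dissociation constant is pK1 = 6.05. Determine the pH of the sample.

pH = 7.20

From K1 = [H⁺][HCO3⁻]/[H2CO3*]:  pH = pK1 + log₁₀([HCO3⁻]/[H2CO3*])
log₁₀(14.1) = +1.149
pH = 6.05 + (+1.149) = 7.20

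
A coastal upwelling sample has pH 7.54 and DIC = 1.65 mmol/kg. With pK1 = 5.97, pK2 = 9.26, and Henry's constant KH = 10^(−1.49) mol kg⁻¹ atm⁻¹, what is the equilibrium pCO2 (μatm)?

α₀ = 1 / (1 + K1/[H⁺] + K1K2/[H⁺]²) = 1 / (1 + 10^+1.57 + 10^-0.15)
   = 1 / (1 + 37.154 + 0.70795) = 1/38.861 = 0.02573
[CO2*] = α₀ × DIC = 0.02573 × 1.65 = 0.04246 mmol/kg
pCO2 = [CO2*]/KH = 4.246×10^-5 / 3.236×10^-2 = 1310 μatm

pCO2 = 1310 μatm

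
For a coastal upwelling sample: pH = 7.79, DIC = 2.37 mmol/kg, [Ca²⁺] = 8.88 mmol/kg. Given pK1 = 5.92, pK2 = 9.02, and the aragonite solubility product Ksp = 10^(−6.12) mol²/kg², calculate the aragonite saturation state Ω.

α₂ = 1 / (1 + [H⁺]/K2 + [H⁺]²/(K1K2)) = 1 / (1 + 10^+1.23 + 10^-0.64)
   = 1 / (1 + 16.982 + 0.22909) = 1/18.212 = 0.05491
[CO3²⁻] = α₂ × DIC = 0.05491 × 2.37 = 0.1301 mmol/kg
Ksp = 10^(−6.12) = 7.586×10^-7
Ω = [Ca²⁺][CO3²⁻]/Ksp = (8.88×10^-3)(1.301×10^-4) / 7.586×10^-7 = 1.52

Ω = 1.52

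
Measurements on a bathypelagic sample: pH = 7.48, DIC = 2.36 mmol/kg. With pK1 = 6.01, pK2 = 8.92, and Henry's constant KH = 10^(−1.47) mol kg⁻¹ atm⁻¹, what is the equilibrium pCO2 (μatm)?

pCO2 = 2210 μatm

α₀ = 1 / (1 + K1/[H⁺] + K1K2/[H⁺]²) = 1 / (1 + 10^+1.47 + 10^+0.03)
   = 1 / (1 + 29.512 + 1.0715) = 1/31.584 = 0.03166
[CO2*] = α₀ × DIC = 0.03166 × 2.36 = 0.07472 mmol/kg
pCO2 = [CO2*]/KH = 7.472×10^-5 / 3.388×10^-2 = 2210 μatm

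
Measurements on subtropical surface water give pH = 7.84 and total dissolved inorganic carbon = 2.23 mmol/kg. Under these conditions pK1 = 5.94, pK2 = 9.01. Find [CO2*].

α₀ = 1 / (1 + K1/[H⁺] + K1K2/[H⁺]²) = 1 / (1 + 10^+1.90 + 10^+0.73)
   = 1 / (1 + 79.433 + 5.3703) = 1/85.803 = 0.01165
[CO2*] = α₀ × DIC = 0.01165 × 2.23 = 0.0260 mmol/kg

[CO2*] = 0.0260 mmol/kg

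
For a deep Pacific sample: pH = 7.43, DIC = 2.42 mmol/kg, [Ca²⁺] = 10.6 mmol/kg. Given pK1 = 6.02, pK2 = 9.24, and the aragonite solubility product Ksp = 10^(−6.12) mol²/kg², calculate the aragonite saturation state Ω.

Ω = 0.497

α₂ = 1 / (1 + [H⁺]/K2 + [H⁺]²/(K1K2)) = 1 / (1 + 10^+1.81 + 10^+0.40)
   = 1 / (1 + 64.565 + 2.5119) = 1/68.077 = 0.01469
[CO3²⁻] = α₂ × DIC = 0.01469 × 2.42 = 0.03555 mmol/kg
Ksp = 10^(−6.12) = 7.586×10^-7
Ω = [Ca²⁺][CO3²⁻]/Ksp = (10.6×10^-3)(3.555×10^-5) / 7.586×10^-7 = 0.497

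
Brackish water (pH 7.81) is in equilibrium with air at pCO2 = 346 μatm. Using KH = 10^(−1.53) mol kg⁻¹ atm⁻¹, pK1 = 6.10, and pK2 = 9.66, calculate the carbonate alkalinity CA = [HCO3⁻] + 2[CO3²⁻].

[CO2*] = KH · pCO2 = 10^(−1.53) × 346×10^-6 = 1.021×10^-5 mol/kg
α₀ = 1/(1 + K1/[H⁺] + K1K2/[H⁺]²) = 1/(1 + 10^+1.71 + 10^-0.14) = 0.01886
DIC = [CO2*]/α₀ = 1.021×10^-5 / 0.01886 = 0.5413 mmol/kg
CA = (α₁ + 2α₂)·DIC = (0.9675 + 2×0.01367) × 0.5413 = 0.538 mmol/kg

CA = 0.538 mmol/kg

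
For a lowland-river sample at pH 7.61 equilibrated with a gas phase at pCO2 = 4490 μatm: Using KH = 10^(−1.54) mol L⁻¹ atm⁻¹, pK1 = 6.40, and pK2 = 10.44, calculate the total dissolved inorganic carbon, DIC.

DIC = 2.23 mmol/L

[CO2*] = KH · pCO2 = 10^(−1.54) × 4490×10^-6 = 1.295×10^-4 mol/L
α₀ = 1/(1 + K1/[H⁺] + K1K2/[H⁺]²) = 1/(1 + 10^+1.21 + 10^-1.62) = 0.05800
DIC = [CO2*]/α₀ = 1.295×10^-4 / 0.05800 = 2.23 mmol/L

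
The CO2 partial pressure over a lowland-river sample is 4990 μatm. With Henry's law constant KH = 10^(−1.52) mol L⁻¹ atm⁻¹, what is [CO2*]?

[CO2*] = 151 μmol/L

KH = 10^(−1.52) = 3.020×10^-2 mol L⁻¹ atm⁻¹
[CO2*] = KH · pCO2 = 3.020×10^-2 × 4990×10^-6 atm = 1.51×10^-4 mol/L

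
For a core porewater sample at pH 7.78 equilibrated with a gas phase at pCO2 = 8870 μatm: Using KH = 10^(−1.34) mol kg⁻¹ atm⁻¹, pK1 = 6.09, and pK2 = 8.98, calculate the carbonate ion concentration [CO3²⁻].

[CO2*] = KH · pCO2 = 10^(−1.34) × 8870×10^-6 = 4.054×10^-4 mol/kg
α₀ = 1/(1 + K1/[H⁺] + K1K2/[H⁺]²) = 1/(1 + 10^+1.69 + 10^+0.49) = 0.01884
DIC = [CO2*]/α₀ = 4.054×10^-4 / 0.01884 = 21.52 mmol/kg
[CO3²⁻] = α₂·DIC; α₂ = 0.05823, so [CO3²⁻] = 0.05823 × 21.52 = 1.25 mmol/kg

[CO3²⁻] = 1.25 mmol/kg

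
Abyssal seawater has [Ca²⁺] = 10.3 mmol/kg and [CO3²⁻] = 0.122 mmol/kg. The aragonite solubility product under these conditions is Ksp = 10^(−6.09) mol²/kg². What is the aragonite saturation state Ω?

Ksp = 10^(−6.09) = 8.128×10^-7
Ω = [Ca²⁺][CO3²⁻]/Ksp = (10.3×10^-3)(0.122×10^-3) / 8.128×10^-7 = 1.55

Ω = 1.55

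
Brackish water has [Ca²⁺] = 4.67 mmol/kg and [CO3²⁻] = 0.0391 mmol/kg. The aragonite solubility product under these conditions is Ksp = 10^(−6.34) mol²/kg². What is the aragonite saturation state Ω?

Ω = 0.399

Ksp = 10^(−6.34) = 4.571×10^-7
Ω = [Ca²⁺][CO3²⁻]/Ksp = (4.67×10^-3)(0.0391×10^-3) / 4.571×10^-7 = 0.399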